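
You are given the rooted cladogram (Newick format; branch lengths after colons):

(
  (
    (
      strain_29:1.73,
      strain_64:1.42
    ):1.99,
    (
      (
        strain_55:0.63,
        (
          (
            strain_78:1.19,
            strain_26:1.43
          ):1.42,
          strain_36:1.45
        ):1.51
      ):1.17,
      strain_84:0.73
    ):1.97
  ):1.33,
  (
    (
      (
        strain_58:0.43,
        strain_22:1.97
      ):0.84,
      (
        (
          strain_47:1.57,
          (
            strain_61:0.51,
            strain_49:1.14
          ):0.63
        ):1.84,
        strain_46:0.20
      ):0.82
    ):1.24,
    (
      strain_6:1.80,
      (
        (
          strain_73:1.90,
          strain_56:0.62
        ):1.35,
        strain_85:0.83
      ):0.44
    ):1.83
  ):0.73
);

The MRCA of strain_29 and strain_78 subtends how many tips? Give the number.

The MRCA of strain_29 and strain_78 is the node subtending ((strain_29,strain_64),((strain_55,((strain_78,strain_26),strain_36)),strain_84)).
That clade contains 7 terminal taxa: strain_26, strain_29, strain_36, strain_55, strain_64, strain_78, strain_84.

7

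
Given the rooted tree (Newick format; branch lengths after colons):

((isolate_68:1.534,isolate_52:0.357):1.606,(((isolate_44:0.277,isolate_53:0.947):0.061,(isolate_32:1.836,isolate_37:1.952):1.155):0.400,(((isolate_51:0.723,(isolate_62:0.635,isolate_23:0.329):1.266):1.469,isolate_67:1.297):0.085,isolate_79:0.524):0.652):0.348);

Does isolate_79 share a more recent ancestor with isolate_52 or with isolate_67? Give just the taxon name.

The MRCA of isolate_79 and isolate_67 subtends (((isolate_51,(isolate_62,isolate_23)),isolate_67),isolate_79) (5 taxa).
The MRCA of isolate_79 and isolate_52 is the root, subtending the entire tree (11 taxa).
The first is nested inside the second, so isolate_79 shares a more recent common ancestor with isolate_67.

isolate_67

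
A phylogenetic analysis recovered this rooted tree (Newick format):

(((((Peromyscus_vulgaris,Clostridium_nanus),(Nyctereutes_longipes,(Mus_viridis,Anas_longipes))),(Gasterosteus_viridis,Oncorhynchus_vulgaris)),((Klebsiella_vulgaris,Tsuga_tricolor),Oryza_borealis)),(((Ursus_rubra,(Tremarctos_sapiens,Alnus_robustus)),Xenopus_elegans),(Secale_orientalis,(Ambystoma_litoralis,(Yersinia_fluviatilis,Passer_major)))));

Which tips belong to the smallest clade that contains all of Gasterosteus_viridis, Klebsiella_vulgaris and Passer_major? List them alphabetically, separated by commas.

Tracing Gasterosteus_viridis: it sits inside (Gasterosteus_viridis,Oncorhynchus_vulgaris).
Tracing Klebsiella_vulgaris: it sits inside (Klebsiella_vulgaris,Tsuga_tricolor).
Tracing Passer_major: it sits inside (Yersinia_fluviatilis,Passer_major).
The smallest clade enclosing all 3 is the whole tree (their MRCA is the root), so the answer is all 18 tips in alphabetical order.

Alnus_robustus, Ambystoma_litoralis, Anas_longipes, Clostridium_nanus, Gasterosteus_viridis, Klebsiella_vulgaris, Mus_viridis, Nyctereutes_longipes, Oncorhynchus_vulgaris, Oryza_borealis, Passer_major, Peromyscus_vulgaris, Secale_orientalis, Tremarctos_sapiens, Tsuga_tricolor, Ursus_rubra, Xenopus_elegans, Yersinia_fluviatilis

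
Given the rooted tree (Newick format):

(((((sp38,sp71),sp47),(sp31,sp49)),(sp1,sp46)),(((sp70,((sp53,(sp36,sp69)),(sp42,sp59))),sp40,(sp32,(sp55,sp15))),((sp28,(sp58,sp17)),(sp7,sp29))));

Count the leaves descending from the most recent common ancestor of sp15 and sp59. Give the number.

10

The MRCA of sp15 and sp59 is the node subtending ((sp70,((sp53,(sp36,sp69)),(sp42,sp59))),sp40,(sp32,(sp55,sp15))).
That clade contains 10 terminal taxa: sp15, sp32, sp36, sp40, sp42, sp53, sp55, sp59, sp69, sp70.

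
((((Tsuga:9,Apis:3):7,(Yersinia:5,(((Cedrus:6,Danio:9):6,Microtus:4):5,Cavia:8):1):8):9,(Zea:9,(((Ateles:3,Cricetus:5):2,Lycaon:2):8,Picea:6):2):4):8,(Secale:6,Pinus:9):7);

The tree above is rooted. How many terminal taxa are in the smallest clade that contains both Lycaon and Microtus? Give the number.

12

The MRCA of Lycaon and Microtus is the node subtending (((Tsuga,Apis),(Yersinia,(((Cedrus,Danio),Microtus),Cavia))),(Zea,(((Ateles,Cricetus),Lycaon),Picea))).
That clade contains 12 terminal taxa: Apis, Ateles, Cavia, Cedrus, Cricetus, Danio, Lycaon, Microtus, Picea, Tsuga, Yersinia, Zea.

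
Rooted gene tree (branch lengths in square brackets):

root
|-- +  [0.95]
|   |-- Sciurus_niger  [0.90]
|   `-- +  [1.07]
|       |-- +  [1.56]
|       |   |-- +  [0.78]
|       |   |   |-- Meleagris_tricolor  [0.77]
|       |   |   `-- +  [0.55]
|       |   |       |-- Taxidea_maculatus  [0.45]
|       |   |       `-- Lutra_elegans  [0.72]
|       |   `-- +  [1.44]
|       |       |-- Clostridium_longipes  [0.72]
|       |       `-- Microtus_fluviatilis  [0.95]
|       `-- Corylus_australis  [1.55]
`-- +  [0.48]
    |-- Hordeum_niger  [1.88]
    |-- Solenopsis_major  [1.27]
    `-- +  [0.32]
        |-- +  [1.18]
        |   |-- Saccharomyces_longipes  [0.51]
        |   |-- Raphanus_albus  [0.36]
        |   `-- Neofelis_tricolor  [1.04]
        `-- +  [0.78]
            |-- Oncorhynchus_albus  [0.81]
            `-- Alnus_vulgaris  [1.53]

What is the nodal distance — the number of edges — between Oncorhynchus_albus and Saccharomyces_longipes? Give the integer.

The MRCA of Oncorhynchus_albus and Saccharomyces_longipes is the node subtending ((Saccharomyces_longipes,Raphanus_albus,Neofelis_tricolor),(Oncorhynchus_albus,Alnus_vulgaris)).
From Oncorhynchus_albus up to that node: 2 branches. From Saccharomyces_longipes up to the same node: 2 branches. Total: 2 + 2 = 4.

4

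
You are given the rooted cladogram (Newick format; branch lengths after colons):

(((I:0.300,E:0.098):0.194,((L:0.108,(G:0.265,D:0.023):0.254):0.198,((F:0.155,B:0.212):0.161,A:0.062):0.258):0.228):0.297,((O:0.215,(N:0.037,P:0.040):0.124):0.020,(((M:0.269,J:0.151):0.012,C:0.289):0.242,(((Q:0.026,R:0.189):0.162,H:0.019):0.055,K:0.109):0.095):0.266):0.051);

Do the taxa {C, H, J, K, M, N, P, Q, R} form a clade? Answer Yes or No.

No

The MRCA of the listed taxa subtends ((O,(N,P)),(((M,J),C),(((Q,R),H),K))).
That clade also contains O, which is not in the proposed group, so the group is not monophyletic.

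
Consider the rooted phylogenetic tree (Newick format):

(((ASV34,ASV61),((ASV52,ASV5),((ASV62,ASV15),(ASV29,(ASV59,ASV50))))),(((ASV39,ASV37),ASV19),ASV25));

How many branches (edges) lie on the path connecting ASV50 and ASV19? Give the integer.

9

The MRCA of ASV50 and ASV19 is the root of the tree.
From ASV50 up to that node: 6 branches. From ASV19 up to the same node: 3 branches. Total: 6 + 3 = 9.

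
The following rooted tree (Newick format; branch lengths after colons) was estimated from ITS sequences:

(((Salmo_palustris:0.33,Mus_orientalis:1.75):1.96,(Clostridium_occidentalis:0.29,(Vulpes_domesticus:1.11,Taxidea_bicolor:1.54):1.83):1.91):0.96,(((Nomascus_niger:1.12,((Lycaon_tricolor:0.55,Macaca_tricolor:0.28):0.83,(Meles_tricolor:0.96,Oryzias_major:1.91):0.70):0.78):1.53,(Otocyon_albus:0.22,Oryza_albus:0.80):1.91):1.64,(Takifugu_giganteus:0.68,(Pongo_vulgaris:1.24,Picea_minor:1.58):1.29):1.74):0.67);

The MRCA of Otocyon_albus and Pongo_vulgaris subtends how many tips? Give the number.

10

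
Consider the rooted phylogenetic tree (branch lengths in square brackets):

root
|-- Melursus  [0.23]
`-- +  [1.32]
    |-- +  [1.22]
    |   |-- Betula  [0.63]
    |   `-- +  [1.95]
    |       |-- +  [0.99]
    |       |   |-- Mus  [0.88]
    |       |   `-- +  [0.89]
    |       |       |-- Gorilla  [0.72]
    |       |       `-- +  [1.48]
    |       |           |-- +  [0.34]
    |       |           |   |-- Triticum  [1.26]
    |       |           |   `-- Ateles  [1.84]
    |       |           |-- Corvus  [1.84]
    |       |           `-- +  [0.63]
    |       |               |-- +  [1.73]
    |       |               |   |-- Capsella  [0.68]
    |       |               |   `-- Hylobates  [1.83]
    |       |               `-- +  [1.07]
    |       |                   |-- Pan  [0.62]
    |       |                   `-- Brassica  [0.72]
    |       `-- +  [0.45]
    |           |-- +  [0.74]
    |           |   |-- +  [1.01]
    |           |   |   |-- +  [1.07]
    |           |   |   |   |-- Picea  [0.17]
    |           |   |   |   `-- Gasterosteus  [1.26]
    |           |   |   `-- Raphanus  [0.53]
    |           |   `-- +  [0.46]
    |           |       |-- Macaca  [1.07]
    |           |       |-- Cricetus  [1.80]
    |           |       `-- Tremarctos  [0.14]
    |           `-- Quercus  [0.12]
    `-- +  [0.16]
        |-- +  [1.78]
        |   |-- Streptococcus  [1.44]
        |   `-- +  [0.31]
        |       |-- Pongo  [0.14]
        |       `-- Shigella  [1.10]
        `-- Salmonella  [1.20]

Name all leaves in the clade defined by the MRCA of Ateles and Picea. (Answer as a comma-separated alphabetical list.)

Ateles, Brassica, Capsella, Corvus, Cricetus, Gasterosteus, Gorilla, Hylobates, Macaca, Mus, Pan, Picea, Quercus, Raphanus, Tremarctos, Triticum

Tracing Ateles: it sits inside (Triticum,Ateles).
Tracing Picea: it sits inside (Picea,Gasterosteus).
The smallest clade enclosing both is ((Mus,(Gorilla,((Triticum,Ateles),Corvus,((Capsella,Hylobates),(Pan,Brassica))))),((((Picea,Gasterosteus),Raphanus),(Macaca,Cricetus,Tremarctos)),Quercus)); the answer is its 16 terminal taxa in alphabetical order.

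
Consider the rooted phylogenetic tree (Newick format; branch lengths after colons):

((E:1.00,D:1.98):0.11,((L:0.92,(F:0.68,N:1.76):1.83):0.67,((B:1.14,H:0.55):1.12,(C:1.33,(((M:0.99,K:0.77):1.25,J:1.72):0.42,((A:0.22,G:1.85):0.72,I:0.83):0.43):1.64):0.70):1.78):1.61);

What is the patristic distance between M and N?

The path runs M → … → MRCA → … → N; the MRCA is the node subtending ((L,(F,N)),((B,H),(C,(((M,K),J),((A,G),I))))).
Branch lengths along that path: 0.99 + 1.25 + 0.42 + 1.64 + 0.70 + 1.78 + 0.67 + 1.83 + 1.76 = 11.04.

11.04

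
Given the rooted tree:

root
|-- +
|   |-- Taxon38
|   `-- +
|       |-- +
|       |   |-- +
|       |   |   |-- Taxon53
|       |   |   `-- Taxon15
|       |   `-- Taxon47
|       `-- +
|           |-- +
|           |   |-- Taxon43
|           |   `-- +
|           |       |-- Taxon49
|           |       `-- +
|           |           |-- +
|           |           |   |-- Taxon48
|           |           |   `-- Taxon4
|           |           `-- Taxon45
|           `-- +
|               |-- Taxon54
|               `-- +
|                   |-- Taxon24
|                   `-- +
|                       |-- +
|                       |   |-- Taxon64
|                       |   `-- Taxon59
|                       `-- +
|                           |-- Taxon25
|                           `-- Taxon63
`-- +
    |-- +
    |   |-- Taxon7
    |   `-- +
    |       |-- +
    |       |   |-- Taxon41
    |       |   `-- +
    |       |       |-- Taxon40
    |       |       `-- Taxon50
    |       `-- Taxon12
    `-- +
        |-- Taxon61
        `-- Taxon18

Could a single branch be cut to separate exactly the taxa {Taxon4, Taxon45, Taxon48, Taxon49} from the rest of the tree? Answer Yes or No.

Yes

The most recent common ancestor of these taxa subtends (Taxon49,((Taxon48,Taxon4),Taxon45)).
That clade has exactly 4 tips — every listed taxon and nothing else — so the group is monophyletic.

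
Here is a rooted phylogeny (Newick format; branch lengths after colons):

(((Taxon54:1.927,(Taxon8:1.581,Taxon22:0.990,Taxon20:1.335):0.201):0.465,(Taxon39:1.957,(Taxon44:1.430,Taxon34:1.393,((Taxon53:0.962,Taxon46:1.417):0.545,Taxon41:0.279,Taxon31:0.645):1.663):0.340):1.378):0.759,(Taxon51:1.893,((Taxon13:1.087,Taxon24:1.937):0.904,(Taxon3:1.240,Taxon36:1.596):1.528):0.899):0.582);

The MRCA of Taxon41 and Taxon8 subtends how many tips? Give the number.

The MRCA of Taxon41 and Taxon8 is the node subtending ((Taxon54,(Taxon8,Taxon22,Taxon20)),(Taxon39,(Taxon44,Taxon34,((Taxon53,Taxon46),Taxon41,Taxon31)))).
That clade contains 11 terminal taxa: Taxon20, Taxon22, Taxon31, Taxon34, Taxon39, Taxon41, Taxon44, Taxon46, Taxon53, Taxon54, Taxon8.

11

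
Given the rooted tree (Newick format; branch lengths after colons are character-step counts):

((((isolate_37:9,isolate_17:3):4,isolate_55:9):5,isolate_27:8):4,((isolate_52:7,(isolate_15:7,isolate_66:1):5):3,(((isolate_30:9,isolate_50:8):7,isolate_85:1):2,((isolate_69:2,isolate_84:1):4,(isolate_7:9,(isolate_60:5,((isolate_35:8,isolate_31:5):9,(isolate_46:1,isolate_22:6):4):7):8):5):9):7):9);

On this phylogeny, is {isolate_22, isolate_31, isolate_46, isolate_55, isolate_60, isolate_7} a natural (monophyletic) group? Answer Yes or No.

No

The MRCA of the listed taxa is the root, so the smallest clade containing them is the whole tree.
That clade also contains isolate_15, isolate_17, isolate_27, isolate_30, isolate_35, isolate_37, isolate_50, isolate_52, isolate_66, isolate_69, isolate_84, isolate_85, which are not in the proposed group, so the group is not monophyletic.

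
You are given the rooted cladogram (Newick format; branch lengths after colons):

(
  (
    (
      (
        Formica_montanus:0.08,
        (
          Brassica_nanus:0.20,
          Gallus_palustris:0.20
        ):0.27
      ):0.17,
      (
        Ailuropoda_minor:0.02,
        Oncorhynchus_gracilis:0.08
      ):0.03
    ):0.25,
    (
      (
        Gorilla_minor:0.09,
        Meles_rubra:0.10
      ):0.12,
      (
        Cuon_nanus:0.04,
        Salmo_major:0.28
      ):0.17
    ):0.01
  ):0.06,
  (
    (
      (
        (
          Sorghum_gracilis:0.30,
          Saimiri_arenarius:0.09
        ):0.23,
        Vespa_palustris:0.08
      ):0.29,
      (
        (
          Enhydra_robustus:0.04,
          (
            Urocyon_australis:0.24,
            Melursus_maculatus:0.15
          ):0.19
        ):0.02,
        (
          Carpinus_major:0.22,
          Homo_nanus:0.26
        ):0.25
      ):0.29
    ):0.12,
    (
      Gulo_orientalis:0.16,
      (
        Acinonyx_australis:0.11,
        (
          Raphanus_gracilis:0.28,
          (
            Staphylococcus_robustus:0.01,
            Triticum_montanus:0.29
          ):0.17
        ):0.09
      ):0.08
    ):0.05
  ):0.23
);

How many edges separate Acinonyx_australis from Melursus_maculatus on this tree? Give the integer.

The MRCA of Acinonyx_australis and Melursus_maculatus is the node subtending ((((Sorghum_gracilis,Saimiri_arenarius),Vespa_palustris),((Enhydra_robustus,(Urocyon_australis,Melursus_maculatus)),(Carpinus_major,Homo_nanus))),(Gulo_orientalis,(Acinonyx_australis,(Raphanus_gracilis,(Staphylococcus_robustus,Triticum_montanus))))).
From Acinonyx_australis up to that node: 3 branches. From Melursus_maculatus up to the same node: 5 branches. Total: 3 + 5 = 8.

8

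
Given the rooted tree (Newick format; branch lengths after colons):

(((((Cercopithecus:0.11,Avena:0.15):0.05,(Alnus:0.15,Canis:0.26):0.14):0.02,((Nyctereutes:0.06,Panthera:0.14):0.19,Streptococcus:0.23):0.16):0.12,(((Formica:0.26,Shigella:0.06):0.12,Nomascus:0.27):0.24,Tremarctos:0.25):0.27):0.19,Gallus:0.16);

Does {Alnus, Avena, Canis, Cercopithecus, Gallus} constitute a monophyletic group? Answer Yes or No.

No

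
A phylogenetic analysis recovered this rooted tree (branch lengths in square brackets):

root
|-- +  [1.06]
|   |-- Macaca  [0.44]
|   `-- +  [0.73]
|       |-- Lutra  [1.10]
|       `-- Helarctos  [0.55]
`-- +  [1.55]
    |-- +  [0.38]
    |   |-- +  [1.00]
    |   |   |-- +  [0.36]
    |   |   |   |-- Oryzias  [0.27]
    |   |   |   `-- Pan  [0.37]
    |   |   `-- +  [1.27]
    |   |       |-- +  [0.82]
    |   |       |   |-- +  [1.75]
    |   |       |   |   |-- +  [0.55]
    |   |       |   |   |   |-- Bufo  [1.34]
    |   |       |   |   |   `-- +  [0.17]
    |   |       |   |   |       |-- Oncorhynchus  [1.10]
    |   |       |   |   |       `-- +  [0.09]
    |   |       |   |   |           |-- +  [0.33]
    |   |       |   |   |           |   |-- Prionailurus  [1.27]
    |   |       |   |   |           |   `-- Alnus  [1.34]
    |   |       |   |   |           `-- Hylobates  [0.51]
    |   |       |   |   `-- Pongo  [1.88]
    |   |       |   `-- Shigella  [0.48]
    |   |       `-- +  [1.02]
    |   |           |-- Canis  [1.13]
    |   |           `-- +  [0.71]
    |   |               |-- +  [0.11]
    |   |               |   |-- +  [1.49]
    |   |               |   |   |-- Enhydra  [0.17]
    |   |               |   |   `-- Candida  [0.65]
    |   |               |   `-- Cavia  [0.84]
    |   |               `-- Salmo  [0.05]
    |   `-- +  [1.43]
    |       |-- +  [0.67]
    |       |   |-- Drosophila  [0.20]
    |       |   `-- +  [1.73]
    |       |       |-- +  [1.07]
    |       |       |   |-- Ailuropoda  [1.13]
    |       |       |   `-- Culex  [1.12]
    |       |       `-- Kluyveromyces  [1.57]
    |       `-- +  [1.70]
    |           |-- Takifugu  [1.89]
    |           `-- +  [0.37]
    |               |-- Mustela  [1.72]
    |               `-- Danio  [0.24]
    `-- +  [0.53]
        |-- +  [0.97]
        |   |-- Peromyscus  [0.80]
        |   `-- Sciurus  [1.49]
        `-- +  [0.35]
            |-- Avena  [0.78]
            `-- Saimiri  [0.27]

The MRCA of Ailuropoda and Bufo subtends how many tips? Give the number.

21

The MRCA of Ailuropoda and Bufo is the node subtending (((Oryzias,Pan),((((Bufo,(Oncorhynchus,((Prionailurus,Alnus),Hylobates))),Pongo),Shigella),(Canis,(((Enhydra,Candida),Cavia),Salmo)))),((Drosophila,((Ailuropoda,Culex),Kluyveromyces)),(Takifugu,(Mustela,Danio)))).
That clade contains 21 terminal taxa: Ailuropoda, Alnus, Bufo, Candida, Canis, Cavia, Culex, Danio, Drosophila, Enhydra, Hylobates, Kluyveromyces, Mustela, Oncorhynchus, Oryzias, Pan, Pongo, Prionailurus, Salmo, Shigella, Takifugu.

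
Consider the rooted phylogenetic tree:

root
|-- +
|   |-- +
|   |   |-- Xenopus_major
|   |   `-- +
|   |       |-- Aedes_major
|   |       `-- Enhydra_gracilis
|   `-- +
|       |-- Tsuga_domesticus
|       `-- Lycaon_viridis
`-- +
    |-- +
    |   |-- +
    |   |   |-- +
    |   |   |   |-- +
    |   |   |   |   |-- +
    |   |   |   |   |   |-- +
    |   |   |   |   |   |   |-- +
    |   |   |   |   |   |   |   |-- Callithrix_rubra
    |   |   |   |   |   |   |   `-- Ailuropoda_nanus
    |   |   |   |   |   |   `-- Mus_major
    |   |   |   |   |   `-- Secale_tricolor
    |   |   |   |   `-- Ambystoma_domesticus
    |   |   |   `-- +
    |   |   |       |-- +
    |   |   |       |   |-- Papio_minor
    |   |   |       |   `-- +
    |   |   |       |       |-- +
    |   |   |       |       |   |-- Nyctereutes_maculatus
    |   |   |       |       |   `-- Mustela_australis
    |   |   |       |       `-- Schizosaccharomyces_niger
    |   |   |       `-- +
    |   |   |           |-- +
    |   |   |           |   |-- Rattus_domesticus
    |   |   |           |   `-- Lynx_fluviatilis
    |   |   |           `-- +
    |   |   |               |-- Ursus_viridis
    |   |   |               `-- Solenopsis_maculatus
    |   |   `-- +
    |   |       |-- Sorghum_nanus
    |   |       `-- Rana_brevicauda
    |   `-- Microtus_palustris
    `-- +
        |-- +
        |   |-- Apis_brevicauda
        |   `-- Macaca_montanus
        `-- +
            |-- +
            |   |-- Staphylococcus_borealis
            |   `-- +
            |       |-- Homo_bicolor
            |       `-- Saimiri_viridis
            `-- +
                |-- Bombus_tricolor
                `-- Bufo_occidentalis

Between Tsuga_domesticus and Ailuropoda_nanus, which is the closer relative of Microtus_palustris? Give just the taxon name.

Ailuropoda_nanus

The MRCA of Microtus_palustris and Ailuropoda_nanus subtends (((((((Callithrix_rubra,Ailuropoda_nanus),Mus_major),Secale_tricolor),Ambystoma_domesticus),((Papio_minor,((Nyctereutes_maculatus,Mustela_australis),Schizosaccharomyces_niger)),((Rattus_domesticus,Lynx_fluviatilis),(Ursus_viridis,Solenopsis_maculatus)))),(Sorghum_nanus,Rana_brevicauda)),Microtus_palustris) (16 taxa).
The MRCA of Microtus_palustris and Tsuga_domesticus is the root, subtending the entire tree (28 taxa).
The first is nested inside the second, so Microtus_palustris shares a more recent common ancestor with Ailuropoda_nanus.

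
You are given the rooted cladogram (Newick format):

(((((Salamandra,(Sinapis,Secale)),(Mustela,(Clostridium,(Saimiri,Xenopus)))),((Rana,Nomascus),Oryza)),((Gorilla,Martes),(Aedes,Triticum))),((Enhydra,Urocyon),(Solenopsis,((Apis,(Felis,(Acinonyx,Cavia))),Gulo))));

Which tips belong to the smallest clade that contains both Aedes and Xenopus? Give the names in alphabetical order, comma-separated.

Aedes, Clostridium, Gorilla, Martes, Mustela, Nomascus, Oryza, Rana, Saimiri, Salamandra, Secale, Sinapis, Triticum, Xenopus

Tracing Aedes: it sits inside (Aedes,Triticum).
Tracing Xenopus: it sits inside (Saimiri,Xenopus).
The smallest clade enclosing both is ((((Salamandra,(Sinapis,Secale)),(Mustela,(Clostridium,(Saimiri,Xenopus)))),((Rana,Nomascus),Oryza)),((Gorilla,Martes),(Aedes,Triticum))); the answer is its 14 terminal taxa in alphabetical order.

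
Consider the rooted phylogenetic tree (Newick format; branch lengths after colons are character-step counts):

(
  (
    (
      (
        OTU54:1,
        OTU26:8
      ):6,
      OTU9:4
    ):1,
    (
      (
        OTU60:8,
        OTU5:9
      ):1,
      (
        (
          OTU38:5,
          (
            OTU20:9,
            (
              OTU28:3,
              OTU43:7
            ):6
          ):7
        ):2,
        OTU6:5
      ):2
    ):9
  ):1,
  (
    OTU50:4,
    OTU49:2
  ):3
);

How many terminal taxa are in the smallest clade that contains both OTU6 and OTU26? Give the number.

The MRCA of OTU6 and OTU26 is the node subtending (((OTU54,OTU26),OTU9),((OTU60,OTU5),((OTU38,(OTU20,(OTU28,OTU43))),OTU6))).
That clade contains 10 terminal taxa: OTU20, OTU26, OTU28, OTU38, OTU43, OTU5, OTU54, OTU6, OTU60, OTU9.

10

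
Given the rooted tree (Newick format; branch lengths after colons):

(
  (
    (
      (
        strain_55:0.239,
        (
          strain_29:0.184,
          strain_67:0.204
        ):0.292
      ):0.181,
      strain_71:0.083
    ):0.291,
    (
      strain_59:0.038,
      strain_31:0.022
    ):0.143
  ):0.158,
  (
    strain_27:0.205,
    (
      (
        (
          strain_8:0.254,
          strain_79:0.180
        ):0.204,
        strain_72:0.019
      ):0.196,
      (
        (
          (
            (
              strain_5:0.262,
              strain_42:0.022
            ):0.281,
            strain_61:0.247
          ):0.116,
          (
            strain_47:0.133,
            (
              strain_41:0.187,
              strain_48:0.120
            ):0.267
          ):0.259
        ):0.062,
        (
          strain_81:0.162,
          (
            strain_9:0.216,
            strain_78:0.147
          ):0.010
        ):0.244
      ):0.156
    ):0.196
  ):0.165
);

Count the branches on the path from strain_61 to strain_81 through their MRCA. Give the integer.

The MRCA of strain_61 and strain_81 is the node subtending ((((strain_5,strain_42),strain_61),(strain_47,(strain_41,strain_48))),(strain_81,(strain_9,strain_78))).
From strain_61 up to that node: 3 branches. From strain_81 up to the same node: 2 branches. Total: 3 + 2 = 5.

5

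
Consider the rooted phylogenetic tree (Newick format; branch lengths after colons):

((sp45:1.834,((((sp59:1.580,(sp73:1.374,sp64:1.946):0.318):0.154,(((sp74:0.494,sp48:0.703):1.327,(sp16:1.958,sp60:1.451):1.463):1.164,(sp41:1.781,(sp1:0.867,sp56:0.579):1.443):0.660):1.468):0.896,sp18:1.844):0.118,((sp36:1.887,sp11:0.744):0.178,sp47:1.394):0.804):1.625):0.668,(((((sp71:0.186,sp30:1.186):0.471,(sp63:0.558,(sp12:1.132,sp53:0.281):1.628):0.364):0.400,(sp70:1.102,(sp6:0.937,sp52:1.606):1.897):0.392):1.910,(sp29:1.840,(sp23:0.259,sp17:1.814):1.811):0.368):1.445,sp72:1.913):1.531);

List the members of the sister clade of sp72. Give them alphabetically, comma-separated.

sp72 attaches to the tree at the node subtending (((((sp71,sp30),(sp63,(sp12,sp53))),(sp70,(sp6,sp52))),(sp29,(sp23,sp17))),sp72).
The other lineage descending from that same node — the sister group — is ((((sp71,sp30),(sp63,(sp12,sp53))),(sp70,(sp6,sp52))),(sp29,(sp23,sp17))); its 11 tips in alphabetical order are the answer.

sp12, sp17, sp23, sp29, sp30, sp52, sp53, sp6, sp63, sp70, sp71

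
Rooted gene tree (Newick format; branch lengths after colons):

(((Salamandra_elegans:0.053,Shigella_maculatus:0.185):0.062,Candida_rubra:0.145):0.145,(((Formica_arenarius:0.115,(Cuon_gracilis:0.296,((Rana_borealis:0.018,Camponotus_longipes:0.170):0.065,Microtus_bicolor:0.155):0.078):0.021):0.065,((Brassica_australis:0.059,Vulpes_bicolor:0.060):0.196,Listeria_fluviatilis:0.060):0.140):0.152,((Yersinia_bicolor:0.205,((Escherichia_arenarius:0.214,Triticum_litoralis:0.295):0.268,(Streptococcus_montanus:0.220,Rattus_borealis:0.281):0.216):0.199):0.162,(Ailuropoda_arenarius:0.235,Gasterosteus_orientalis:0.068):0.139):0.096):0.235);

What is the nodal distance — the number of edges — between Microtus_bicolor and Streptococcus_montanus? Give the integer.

The MRCA of Microtus_bicolor and Streptococcus_montanus is the node subtending (((Formica_arenarius,(Cuon_gracilis,((Rana_borealis,Camponotus_longipes),Microtus_bicolor))),((Brassica_australis,Vulpes_bicolor),Listeria_fluviatilis)),((Yersinia_bicolor,((Escherichia_arenarius,Triticum_litoralis),(Streptococcus_montanus,Rattus_borealis))),(Ailuropoda_arenarius,Gasterosteus_orientalis))).
From Microtus_bicolor up to that node: 5 branches. From Streptococcus_montanus up to the same node: 5 branches. Total: 5 + 5 = 10.

10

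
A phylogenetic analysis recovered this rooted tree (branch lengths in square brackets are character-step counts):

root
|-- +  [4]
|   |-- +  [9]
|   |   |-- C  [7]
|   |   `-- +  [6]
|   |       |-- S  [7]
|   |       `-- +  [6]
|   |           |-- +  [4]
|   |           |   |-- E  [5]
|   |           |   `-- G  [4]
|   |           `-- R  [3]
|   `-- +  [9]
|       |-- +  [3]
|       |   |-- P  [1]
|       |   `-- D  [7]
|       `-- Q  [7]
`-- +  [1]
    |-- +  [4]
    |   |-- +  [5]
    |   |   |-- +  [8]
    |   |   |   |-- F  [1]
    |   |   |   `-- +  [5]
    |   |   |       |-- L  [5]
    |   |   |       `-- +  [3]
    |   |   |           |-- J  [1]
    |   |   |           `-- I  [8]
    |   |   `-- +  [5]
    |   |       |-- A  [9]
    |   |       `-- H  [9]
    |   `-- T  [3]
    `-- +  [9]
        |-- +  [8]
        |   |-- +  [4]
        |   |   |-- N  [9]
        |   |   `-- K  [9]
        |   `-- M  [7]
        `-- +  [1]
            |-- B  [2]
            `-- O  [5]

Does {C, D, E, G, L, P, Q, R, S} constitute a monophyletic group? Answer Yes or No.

No

The MRCA of the listed taxa is the root, so the smallest clade containing them is the whole tree.
That clade also contains A, B, F, H, I, J, K, M, N, O, T, which are not in the proposed group, so the group is not monophyletic.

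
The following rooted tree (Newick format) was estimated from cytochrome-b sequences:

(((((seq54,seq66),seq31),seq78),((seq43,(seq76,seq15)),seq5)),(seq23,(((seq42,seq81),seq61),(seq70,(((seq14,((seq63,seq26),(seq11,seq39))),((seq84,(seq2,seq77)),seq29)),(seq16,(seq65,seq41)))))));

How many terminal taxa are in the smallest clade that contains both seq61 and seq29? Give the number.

16

The MRCA of seq61 and seq29 is the node subtending (((seq42,seq81),seq61),(seq70,(((seq14,((seq63,seq26),(seq11,seq39))),((seq84,(seq2,seq77)),seq29)),(seq16,(seq65,seq41))))).
That clade contains 16 terminal taxa: seq11, seq14, seq16, seq2, seq26, seq29, seq39, seq41, seq42, seq61, seq63, seq65, seq70, seq77, seq81, seq84.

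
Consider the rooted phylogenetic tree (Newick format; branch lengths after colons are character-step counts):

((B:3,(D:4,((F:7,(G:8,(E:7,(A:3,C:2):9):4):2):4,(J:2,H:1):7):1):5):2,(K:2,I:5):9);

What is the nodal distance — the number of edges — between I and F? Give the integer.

The MRCA of I and F is the root of the tree.
From I up to that node: 2 branches. From F up to the same node: 5 branches. Total: 2 + 5 = 7.

7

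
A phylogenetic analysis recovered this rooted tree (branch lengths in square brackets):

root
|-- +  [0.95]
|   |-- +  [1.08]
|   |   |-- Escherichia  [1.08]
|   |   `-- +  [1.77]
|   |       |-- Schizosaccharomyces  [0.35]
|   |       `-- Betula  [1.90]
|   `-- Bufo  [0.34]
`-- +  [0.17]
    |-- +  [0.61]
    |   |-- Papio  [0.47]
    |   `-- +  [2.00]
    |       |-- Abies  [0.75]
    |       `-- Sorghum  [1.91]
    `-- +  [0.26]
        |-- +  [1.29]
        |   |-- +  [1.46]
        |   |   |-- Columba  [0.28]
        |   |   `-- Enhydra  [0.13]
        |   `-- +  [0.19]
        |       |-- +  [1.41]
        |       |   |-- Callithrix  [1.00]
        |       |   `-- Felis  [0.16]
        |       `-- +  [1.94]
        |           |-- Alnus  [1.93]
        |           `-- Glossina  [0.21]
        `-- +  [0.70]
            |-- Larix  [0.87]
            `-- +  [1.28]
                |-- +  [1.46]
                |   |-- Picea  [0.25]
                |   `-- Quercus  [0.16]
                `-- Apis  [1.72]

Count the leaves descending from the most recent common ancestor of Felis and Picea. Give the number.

The MRCA of Felis and Picea is the node subtending (((Columba,Enhydra),((Callithrix,Felis),(Alnus,Glossina))),(Larix,((Picea,Quercus),Apis))).
That clade contains 10 terminal taxa: Alnus, Apis, Callithrix, Columba, Enhydra, Felis, Glossina, Larix, Picea, Quercus.

10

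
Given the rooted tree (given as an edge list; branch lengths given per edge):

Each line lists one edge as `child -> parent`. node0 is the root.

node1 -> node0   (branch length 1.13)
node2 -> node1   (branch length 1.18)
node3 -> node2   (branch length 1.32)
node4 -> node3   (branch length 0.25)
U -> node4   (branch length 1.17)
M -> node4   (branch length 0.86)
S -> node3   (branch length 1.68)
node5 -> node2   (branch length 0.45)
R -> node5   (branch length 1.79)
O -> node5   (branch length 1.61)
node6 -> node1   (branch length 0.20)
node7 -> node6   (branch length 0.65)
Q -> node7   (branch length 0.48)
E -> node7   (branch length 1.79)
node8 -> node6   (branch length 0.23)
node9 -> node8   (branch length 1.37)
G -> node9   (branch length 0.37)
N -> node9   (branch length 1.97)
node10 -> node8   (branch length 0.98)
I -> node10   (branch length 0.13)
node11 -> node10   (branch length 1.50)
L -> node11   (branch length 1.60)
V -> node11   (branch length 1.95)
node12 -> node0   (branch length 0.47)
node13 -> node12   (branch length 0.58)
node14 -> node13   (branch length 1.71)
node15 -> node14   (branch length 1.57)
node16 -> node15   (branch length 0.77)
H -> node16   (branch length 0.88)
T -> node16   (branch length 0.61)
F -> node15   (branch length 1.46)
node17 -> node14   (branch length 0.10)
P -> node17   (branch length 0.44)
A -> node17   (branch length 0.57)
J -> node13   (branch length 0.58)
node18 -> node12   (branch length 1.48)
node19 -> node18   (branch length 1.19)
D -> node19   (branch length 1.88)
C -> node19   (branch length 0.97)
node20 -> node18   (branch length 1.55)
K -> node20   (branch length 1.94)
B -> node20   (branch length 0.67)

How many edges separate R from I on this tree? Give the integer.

7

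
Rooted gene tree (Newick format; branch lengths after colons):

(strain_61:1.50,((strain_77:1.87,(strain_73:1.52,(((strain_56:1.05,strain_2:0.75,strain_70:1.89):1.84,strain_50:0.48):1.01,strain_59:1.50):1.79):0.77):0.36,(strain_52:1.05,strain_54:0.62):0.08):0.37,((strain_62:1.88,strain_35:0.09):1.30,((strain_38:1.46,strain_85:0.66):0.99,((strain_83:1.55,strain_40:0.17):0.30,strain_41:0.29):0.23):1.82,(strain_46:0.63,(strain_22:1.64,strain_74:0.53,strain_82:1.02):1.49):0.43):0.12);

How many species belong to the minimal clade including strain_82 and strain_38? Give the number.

The MRCA of strain_82 and strain_38 is the node subtending ((strain_62,strain_35),((strain_38,strain_85),((strain_83,strain_40),strain_41)),(strain_46,(strain_22,strain_74,strain_82))).
That clade contains 11 terminal taxa: strain_22, strain_35, strain_38, strain_40, strain_41, strain_46, strain_62, strain_74, strain_82, strain_83, strain_85.

11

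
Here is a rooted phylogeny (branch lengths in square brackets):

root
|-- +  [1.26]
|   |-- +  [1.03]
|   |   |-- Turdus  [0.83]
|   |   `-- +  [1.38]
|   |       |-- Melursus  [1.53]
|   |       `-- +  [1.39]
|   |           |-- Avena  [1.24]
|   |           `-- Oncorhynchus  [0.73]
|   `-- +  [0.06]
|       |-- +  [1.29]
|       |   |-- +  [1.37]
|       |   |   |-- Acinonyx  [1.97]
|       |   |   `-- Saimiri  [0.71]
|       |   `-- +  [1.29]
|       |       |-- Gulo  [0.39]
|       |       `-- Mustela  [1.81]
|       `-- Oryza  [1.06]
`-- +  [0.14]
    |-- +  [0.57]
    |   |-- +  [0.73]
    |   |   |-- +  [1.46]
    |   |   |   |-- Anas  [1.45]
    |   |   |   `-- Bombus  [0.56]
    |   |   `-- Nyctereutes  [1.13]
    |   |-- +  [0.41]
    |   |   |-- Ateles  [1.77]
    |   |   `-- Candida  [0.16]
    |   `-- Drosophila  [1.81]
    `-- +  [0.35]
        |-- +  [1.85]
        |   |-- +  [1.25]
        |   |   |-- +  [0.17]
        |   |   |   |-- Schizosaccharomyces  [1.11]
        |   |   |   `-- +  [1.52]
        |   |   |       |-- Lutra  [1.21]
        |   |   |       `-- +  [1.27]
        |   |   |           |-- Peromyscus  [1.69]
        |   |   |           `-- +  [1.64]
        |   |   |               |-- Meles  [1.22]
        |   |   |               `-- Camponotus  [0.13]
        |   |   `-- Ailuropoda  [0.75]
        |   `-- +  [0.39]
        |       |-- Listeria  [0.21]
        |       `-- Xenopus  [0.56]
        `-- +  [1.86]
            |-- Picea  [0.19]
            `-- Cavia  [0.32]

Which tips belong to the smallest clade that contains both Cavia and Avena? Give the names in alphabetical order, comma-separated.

Acinonyx, Ailuropoda, Anas, Ateles, Avena, Bombus, Camponotus, Candida, Cavia, Drosophila, Gulo, Listeria, Lutra, Meles, Melursus, Mustela, Nyctereutes, Oncorhynchus, Oryza, Peromyscus, Picea, Saimiri, Schizosaccharomyces, Turdus, Xenopus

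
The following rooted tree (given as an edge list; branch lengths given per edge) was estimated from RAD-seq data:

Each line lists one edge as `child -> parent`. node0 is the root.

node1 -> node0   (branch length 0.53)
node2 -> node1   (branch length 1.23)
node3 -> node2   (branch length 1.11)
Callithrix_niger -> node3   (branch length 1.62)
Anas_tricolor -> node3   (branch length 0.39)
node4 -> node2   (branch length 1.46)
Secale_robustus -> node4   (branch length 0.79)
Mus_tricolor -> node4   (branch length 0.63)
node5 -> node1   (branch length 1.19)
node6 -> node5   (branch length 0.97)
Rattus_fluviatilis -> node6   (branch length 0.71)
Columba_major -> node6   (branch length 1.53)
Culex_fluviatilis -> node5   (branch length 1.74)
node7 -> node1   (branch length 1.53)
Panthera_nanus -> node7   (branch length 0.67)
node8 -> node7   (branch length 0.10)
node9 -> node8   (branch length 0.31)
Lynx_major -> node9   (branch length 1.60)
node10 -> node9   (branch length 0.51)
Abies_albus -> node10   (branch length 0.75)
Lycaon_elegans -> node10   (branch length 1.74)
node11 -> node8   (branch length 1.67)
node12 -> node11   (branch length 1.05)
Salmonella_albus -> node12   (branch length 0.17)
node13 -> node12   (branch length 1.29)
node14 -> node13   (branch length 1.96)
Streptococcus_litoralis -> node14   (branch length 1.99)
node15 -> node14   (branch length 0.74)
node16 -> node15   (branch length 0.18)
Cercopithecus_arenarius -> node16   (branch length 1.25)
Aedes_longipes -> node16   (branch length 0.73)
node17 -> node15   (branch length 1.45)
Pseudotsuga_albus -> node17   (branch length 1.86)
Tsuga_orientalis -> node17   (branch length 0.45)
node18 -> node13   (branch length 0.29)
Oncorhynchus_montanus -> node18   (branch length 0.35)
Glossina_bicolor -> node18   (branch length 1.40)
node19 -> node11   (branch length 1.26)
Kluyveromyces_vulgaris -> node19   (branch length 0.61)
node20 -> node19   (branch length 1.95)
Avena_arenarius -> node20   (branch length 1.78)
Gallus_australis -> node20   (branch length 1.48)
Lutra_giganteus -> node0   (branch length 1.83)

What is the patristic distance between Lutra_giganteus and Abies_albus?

The path runs Lutra_giganteus → … → MRCA → … → Abies_albus; the MRCA is the root of the tree.
Branch lengths along that path: 1.83 + 0.53 + 1.53 + 0.10 + 0.31 + 0.51 + 0.75 = 5.56.

5.56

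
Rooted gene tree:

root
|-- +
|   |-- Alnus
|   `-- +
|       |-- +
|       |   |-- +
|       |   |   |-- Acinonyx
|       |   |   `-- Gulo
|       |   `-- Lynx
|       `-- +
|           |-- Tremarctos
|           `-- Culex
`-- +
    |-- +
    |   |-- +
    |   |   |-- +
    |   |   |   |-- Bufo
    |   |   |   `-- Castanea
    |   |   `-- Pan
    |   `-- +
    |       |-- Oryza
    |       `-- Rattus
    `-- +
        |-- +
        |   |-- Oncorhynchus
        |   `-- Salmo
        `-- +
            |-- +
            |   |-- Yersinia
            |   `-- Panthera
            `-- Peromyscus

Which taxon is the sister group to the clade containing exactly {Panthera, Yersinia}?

The clade containing exactly {Panthera, Yersinia} attaches to the tree at the node subtending ((Yersinia,Panthera),Peromyscus).
The other lineage descending from that same node — the sister group — is the single tip Peromyscus.

Peromyscus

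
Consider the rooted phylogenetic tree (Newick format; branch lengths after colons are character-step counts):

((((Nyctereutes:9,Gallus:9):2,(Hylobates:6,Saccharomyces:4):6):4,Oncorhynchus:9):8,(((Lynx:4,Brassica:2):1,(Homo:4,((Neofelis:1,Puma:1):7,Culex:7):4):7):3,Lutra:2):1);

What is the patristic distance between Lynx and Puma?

The path runs Lynx → … → MRCA → … → Puma; the MRCA is the node subtending ((Lynx,Brassica),(Homo,((Neofelis,Puma),Culex))).
Branch lengths along that path: 4 + 1 + 7 + 4 + 7 + 1 = 24.

24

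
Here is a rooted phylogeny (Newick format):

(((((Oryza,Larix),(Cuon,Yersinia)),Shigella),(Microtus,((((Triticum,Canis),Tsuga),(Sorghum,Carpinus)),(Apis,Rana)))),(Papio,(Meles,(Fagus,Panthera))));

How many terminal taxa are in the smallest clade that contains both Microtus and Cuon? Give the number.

13

The MRCA of Microtus and Cuon is the node subtending ((((Oryza,Larix),(Cuon,Yersinia)),Shigella),(Microtus,((((Triticum,Canis),Tsuga),(Sorghum,Carpinus)),(Apis,Rana)))).
That clade contains 13 terminal taxa: Apis, Canis, Carpinus, Cuon, Larix, Microtus, Oryza, Rana, Shigella, Sorghum, Triticum, Tsuga, Yersinia.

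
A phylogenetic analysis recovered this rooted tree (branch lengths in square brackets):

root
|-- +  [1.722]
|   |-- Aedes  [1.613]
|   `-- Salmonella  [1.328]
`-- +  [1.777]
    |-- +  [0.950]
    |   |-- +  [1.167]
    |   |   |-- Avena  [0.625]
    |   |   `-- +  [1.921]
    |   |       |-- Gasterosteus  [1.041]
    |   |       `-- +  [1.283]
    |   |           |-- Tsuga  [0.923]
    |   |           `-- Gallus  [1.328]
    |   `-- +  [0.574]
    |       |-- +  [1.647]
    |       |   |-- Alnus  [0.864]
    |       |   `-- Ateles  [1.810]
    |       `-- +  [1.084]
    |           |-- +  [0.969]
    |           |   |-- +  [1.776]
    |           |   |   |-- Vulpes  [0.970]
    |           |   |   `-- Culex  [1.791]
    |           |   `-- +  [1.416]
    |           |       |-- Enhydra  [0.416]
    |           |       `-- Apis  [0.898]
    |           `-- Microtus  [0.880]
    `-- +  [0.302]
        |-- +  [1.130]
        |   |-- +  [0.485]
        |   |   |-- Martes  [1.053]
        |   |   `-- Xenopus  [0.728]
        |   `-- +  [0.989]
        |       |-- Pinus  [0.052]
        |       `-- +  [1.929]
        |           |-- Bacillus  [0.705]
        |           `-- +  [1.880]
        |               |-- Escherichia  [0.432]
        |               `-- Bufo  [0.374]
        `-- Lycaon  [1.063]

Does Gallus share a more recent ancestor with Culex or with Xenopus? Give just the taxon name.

The MRCA of Gallus and Culex subtends ((Avena,(Gasterosteus,(Tsuga,Gallus))),((Alnus,Ateles),(((Vulpes,Culex),(Enhydra,Apis)),Microtus))) (11 taxa).
The MRCA of Gallus and Xenopus subtends (((Avena,(Gasterosteus,(Tsuga,Gallus))),((Alnus,Ateles),(((Vulpes,Culex),(Enhydra,Apis)),Microtus))),(((Martes,Xenopus),(Pinus,(Bacillus,(Escherichia,Bufo)))),Lycaon)) (18 taxa).
The first is nested inside the second, so Gallus shares a more recent common ancestor with Culex.

Culex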